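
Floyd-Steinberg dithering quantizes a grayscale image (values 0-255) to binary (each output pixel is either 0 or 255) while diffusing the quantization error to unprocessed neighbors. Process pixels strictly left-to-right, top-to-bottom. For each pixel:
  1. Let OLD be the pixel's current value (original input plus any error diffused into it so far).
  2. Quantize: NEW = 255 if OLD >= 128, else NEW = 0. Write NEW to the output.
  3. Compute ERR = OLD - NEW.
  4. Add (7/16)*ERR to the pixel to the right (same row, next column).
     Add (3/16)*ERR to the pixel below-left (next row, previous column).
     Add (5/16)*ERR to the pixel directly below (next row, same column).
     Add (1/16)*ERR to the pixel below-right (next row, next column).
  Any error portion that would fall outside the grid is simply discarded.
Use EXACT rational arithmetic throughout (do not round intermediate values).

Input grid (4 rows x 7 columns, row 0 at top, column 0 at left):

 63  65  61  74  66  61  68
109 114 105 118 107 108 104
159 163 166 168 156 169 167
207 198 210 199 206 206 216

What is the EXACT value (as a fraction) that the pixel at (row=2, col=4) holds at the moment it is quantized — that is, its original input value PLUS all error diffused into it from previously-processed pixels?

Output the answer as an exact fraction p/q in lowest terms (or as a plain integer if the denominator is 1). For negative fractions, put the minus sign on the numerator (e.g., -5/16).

(0,0): OLD=63 → NEW=0, ERR=63
(0,1): OLD=1481/16 → NEW=0, ERR=1481/16
(0,2): OLD=25983/256 → NEW=0, ERR=25983/256
(0,3): OLD=484985/4096 → NEW=0, ERR=484985/4096
(0,4): OLD=7720271/65536 → NEW=0, ERR=7720271/65536
(0,5): OLD=118005033/1048576 → NEW=0, ERR=118005033/1048576
(0,6): OLD=1966885919/16777216 → NEW=0, ERR=1966885919/16777216
(1,0): OLD=37387/256 → NEW=255, ERR=-27893/256
(1,1): OLD=242125/2048 → NEW=0, ERR=242125/2048
(1,2): OLD=14183761/65536 → NEW=255, ERR=-2527919/65536
(1,3): OLD=43661949/262144 → NEW=255, ERR=-23184771/262144
(1,4): OLD=2241781463/16777216 → NEW=255, ERR=-2036408617/16777216
(1,5): OLD=16026809351/134217728 → NEW=0, ERR=16026809351/134217728
(1,6): OLD=429306045833/2147483648 → NEW=255, ERR=-118302284407/2147483648
(2,0): OLD=4820767/32768 → NEW=255, ERR=-3535073/32768
(2,1): OLD=145442501/1048576 → NEW=255, ERR=-121944379/1048576
(2,2): OLD=1574924431/16777216 → NEW=0, ERR=1574924431/16777216
(2,3): OLD=20973063895/134217728 → NEW=255, ERR=-13252456745/134217728
(2,4): OLD=98496866247/1073741824 → NEW=0, ERR=98496866247/1073741824
Target (2,4): original=156, with diffused error = 98496866247/1073741824

Answer: 98496866247/1073741824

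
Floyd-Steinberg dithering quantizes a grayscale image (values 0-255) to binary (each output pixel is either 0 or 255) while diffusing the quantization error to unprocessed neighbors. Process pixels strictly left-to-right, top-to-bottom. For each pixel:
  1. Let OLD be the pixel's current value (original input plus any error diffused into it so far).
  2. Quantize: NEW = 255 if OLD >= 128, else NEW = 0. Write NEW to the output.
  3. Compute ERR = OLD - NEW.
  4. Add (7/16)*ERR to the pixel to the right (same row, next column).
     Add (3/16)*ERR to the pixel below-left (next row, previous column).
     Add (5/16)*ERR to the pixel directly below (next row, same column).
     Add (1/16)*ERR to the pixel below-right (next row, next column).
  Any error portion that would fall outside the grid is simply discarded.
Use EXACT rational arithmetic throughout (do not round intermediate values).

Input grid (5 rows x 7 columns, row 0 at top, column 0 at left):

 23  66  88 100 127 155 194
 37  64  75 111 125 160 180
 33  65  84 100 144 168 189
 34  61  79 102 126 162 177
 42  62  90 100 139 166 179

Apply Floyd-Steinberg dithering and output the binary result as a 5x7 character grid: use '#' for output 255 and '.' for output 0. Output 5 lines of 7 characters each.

(0,0): OLD=23 → NEW=0, ERR=23
(0,1): OLD=1217/16 → NEW=0, ERR=1217/16
(0,2): OLD=31047/256 → NEW=0, ERR=31047/256
(0,3): OLD=626929/4096 → NEW=255, ERR=-417551/4096
(0,4): OLD=5400215/65536 → NEW=0, ERR=5400215/65536
(0,5): OLD=200330785/1048576 → NEW=255, ERR=-67056095/1048576
(0,6): OLD=2785387239/16777216 → NEW=255, ERR=-1492802841/16777216
(1,0): OLD=14963/256 → NEW=0, ERR=14963/256
(1,1): OLD=281637/2048 → NEW=255, ERR=-240603/2048
(1,2): OLD=3089417/65536 → NEW=0, ERR=3089417/65536
(1,3): OLD=32190613/262144 → NEW=0, ERR=32190613/262144
(1,4): OLD=3122445023/16777216 → NEW=255, ERR=-1155745057/16777216
(1,5): OLD=13199508239/134217728 → NEW=0, ERR=13199508239/134217728
(1,6): OLD=410648320513/2147483648 → NEW=255, ERR=-136960009727/2147483648
(2,0): OLD=958055/32768 → NEW=0, ERR=958055/32768
(2,1): OLD=56172509/1048576 → NEW=0, ERR=56172509/1048576
(2,2): OLD=2312745687/16777216 → NEW=255, ERR=-1965444393/16777216
(2,3): OLD=10355043295/134217728 → NEW=0, ERR=10355043295/134217728
(2,4): OLD=195786632335/1073741824 → NEW=255, ERR=-78017532785/1073741824
(2,5): OLD=5177335849477/34359738368 → NEW=255, ERR=-3584397434363/34359738368
(2,6): OLD=71235340115315/549755813888 → NEW=255, ERR=-68952392426125/549755813888
(3,0): OLD=892231671/16777216 → NEW=0, ERR=892231671/16777216
(3,1): OLD=10854088107/134217728 → NEW=0, ERR=10854088107/134217728
(3,2): OLD=102633630129/1073741824 → NEW=0, ERR=102633630129/1073741824
(3,3): OLD=631285689991/4294967296 → NEW=255, ERR=-463930970489/4294967296
(3,4): OLD=22703991737335/549755813888 → NEW=0, ERR=22703991737335/549755813888
(3,5): OLD=525170531472853/4398046511104 → NEW=0, ERR=525170531472853/4398046511104
(3,6): OLD=12914562871113035/70368744177664 → NEW=255, ERR=-5029466894191285/70368744177664
(4,0): OLD=158445844377/2147483648 → NEW=0, ERR=158445844377/2147483648
(4,1): OLD=4837759172677/34359738368 → NEW=255, ERR=-3923974111163/34359738368
(4,2): OLD=30075888556075/549755813888 → NEW=0, ERR=30075888556075/549755813888
(4,3): OLD=456942547419209/4398046511104 → NEW=0, ERR=456942547419209/4398046511104
(4,4): OLD=7494229611380491/35184372088832 → NEW=255, ERR=-1477785271271669/35184372088832
(4,5): OLD=196041743515705483/1125899906842624 → NEW=255, ERR=-91062732729163637/1125899906842624
(4,6): OLD=2319224508614877245/18014398509481984 → NEW=255, ERR=-2274447111303028675/18014398509481984
Row 0: ...#.##
Row 1: .#..#.#
Row 2: ..#.###
Row 3: ...#..#
Row 4: .#..###

Answer: ...#.##
.#..#.#
..#.###
...#..#
.#..###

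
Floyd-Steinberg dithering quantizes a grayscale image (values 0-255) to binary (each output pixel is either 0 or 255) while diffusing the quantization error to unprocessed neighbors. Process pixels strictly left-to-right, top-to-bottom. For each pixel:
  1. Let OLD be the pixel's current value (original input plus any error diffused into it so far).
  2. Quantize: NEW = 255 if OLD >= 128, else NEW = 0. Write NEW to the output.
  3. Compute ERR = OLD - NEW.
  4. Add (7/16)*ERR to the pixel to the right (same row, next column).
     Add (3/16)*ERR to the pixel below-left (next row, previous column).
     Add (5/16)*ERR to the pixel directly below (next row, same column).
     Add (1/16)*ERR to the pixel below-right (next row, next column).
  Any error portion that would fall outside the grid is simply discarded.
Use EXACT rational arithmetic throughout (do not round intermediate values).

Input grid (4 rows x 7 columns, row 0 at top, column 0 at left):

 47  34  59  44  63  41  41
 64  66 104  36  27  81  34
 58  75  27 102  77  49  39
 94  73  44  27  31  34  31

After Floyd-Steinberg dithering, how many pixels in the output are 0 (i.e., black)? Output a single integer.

Answer: 24

Derivation:
(0,0): OLD=47 → NEW=0, ERR=47
(0,1): OLD=873/16 → NEW=0, ERR=873/16
(0,2): OLD=21215/256 → NEW=0, ERR=21215/256
(0,3): OLD=328729/4096 → NEW=0, ERR=328729/4096
(0,4): OLD=6429871/65536 → NEW=0, ERR=6429871/65536
(0,5): OLD=88000713/1048576 → NEW=0, ERR=88000713/1048576
(0,6): OLD=1303870847/16777216 → NEW=0, ERR=1303870847/16777216
(1,0): OLD=22763/256 → NEW=0, ERR=22763/256
(1,1): OLD=287597/2048 → NEW=255, ERR=-234643/2048
(1,2): OLD=6437617/65536 → NEW=0, ERR=6437617/65536
(1,3): OLD=33457757/262144 → NEW=0, ERR=33457757/262144
(1,4): OLD=2252348471/16777216 → NEW=255, ERR=-2025841609/16777216
(1,5): OLD=10080048615/134217728 → NEW=0, ERR=10080048615/134217728
(1,6): OLD=206993709481/2147483648 → NEW=0, ERR=206993709481/2147483648
(2,0): OLD=2107135/32768 → NEW=0, ERR=2107135/32768
(2,1): OLD=95740389/1048576 → NEW=0, ERR=95740389/1048576
(2,2): OLD=1919532783/16777216 → NEW=0, ERR=1919532783/16777216
(2,3): OLD=23547066679/134217728 → NEW=255, ERR=-10678453961/134217728
(2,4): OLD=28471958119/1073741824 → NEW=0, ERR=28471958119/1073741824
(2,5): OLD=3250311885389/34359738368 → NEW=0, ERR=3250311885389/34359738368
(2,6): OLD=63332649143275/549755813888 → NEW=0, ERR=63332649143275/549755813888
(3,0): OLD=2201421071/16777216 → NEW=255, ERR=-2076769009/16777216
(3,1): OLD=9777543907/134217728 → NEW=0, ERR=9777543907/134217728
(3,2): OLD=109966403545/1073741824 → NEW=0, ERR=109966403545/1073741824
(3,3): OLD=253687276703/4294967296 → NEW=0, ERR=253687276703/4294967296
(3,4): OLD=42821682467087/549755813888 → NEW=0, ERR=42821682467087/549755813888
(3,5): OLD=531709740421277/4398046511104 → NEW=0, ERR=531709740421277/4398046511104
(3,6): OLD=8852745139517315/70368744177664 → NEW=0, ERR=8852745139517315/70368744177664
Output grid:
  Row 0: .......  (7 black, running=7)
  Row 1: .#..#..  (5 black, running=12)
  Row 2: ...#...  (6 black, running=18)
  Row 3: #......  (6 black, running=24)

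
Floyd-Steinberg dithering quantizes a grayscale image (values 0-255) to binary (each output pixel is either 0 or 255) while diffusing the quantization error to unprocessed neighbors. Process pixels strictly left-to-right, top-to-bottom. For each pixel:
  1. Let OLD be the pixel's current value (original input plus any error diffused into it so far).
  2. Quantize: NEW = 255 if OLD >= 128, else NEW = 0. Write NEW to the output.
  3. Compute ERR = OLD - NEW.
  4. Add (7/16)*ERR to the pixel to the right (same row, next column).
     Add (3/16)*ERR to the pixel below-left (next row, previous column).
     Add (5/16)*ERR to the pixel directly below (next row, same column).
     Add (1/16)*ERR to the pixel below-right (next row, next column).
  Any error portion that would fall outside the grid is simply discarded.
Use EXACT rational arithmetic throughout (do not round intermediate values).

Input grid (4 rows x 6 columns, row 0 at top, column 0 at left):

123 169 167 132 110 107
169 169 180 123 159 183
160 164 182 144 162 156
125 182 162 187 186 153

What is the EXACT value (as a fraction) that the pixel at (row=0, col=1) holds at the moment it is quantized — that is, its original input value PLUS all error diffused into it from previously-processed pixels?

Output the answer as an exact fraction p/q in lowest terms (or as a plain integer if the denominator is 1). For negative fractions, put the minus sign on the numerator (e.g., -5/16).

(0,0): OLD=123 → NEW=0, ERR=123
(0,1): OLD=3565/16 → NEW=255, ERR=-515/16
Target (0,1): original=169, with diffused error = 3565/16

Answer: 3565/16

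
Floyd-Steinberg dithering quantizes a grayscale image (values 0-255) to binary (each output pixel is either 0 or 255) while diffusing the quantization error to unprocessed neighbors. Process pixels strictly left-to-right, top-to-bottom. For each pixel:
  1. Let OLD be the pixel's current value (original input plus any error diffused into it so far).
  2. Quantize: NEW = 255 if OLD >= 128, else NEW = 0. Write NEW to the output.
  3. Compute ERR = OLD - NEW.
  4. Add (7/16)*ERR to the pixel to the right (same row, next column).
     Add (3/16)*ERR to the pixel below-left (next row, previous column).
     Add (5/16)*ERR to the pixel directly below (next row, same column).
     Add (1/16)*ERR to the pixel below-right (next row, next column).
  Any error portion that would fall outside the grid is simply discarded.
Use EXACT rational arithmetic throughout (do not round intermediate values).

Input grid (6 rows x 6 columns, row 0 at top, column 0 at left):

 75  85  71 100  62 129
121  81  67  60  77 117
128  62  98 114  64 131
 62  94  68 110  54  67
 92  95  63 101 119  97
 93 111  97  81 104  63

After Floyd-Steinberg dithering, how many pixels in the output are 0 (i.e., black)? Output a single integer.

Answer: 24

Derivation:
(0,0): OLD=75 → NEW=0, ERR=75
(0,1): OLD=1885/16 → NEW=0, ERR=1885/16
(0,2): OLD=31371/256 → NEW=0, ERR=31371/256
(0,3): OLD=629197/4096 → NEW=255, ERR=-415283/4096
(0,4): OLD=1156251/65536 → NEW=0, ERR=1156251/65536
(0,5): OLD=143360061/1048576 → NEW=255, ERR=-124026819/1048576
(1,0): OLD=42631/256 → NEW=255, ERR=-22649/256
(1,1): OLD=218673/2048 → NEW=0, ERR=218673/2048
(1,2): OLD=9198725/65536 → NEW=255, ERR=-7512955/65536
(1,3): OLD=-2849759/262144 → NEW=0, ERR=-2849759/262144
(1,4): OLD=826159555/16777216 → NEW=0, ERR=826159555/16777216
(1,5): OLD=27563919973/268435456 → NEW=0, ERR=27563919973/268435456
(2,0): OLD=3944363/32768 → NEW=0, ERR=3944363/32768
(2,1): OLD=126883465/1048576 → NEW=0, ERR=126883465/1048576
(2,2): OLD=2009078491/16777216 → NEW=0, ERR=2009078491/16777216
(2,3): OLD=22154215363/134217728 → NEW=255, ERR=-12071305277/134217728
(2,4): OLD=251746004169/4294967296 → NEW=0, ERR=251746004169/4294967296
(2,5): OLD=13181083925519/68719476736 → NEW=255, ERR=-4342382642161/68719476736
(3,0): OLD=2051935867/16777216 → NEW=0, ERR=2051935867/16777216
(3,1): OLD=28896955231/134217728 → NEW=255, ERR=-5328565409/134217728
(3,2): OLD=84559618765/1073741824 → NEW=0, ERR=84559618765/1073741824
(3,3): OLD=9264965028263/68719476736 → NEW=255, ERR=-8258501539417/68719476736
(3,4): OLD=1248070614599/549755813888 → NEW=0, ERR=1248070614599/549755813888
(3,5): OLD=456602909637321/8796093022208 → NEW=0, ERR=456602909637321/8796093022208
(4,0): OLD=263660234069/2147483648 → NEW=0, ERR=263660234069/2147483648
(4,1): OLD=5453517054289/34359738368 → NEW=255, ERR=-3308216229551/34359738368
(4,2): OLD=22509553233315/1099511627776 → NEW=0, ERR=22509553233315/1099511627776
(4,3): OLD=1367775013268815/17592186044416 → NEW=0, ERR=1367775013268815/17592186044416
(4,4): OLD=43895079683518783/281474976710656 → NEW=255, ERR=-27881039377698497/281474976710656
(4,5): OLD=315377365907694681/4503599627370496 → NEW=0, ERR=315377365907694681/4503599627370496
(5,0): OLD=62295460728451/549755813888 → NEW=0, ERR=62295460728451/549755813888
(5,1): OLD=2498077203943603/17592186044416 → NEW=255, ERR=-1987930237382477/17592186044416
(5,2): OLD=8798921834098913/140737488355328 → NEW=0, ERR=8798921834098913/140737488355328
(5,3): OLD=519517804050533307/4503599627370496 → NEW=0, ERR=519517804050533307/4503599627370496
(5,4): OLD=1274551719900282427/9007199254740992 → NEW=255, ERR=-1022284090058670533/9007199254740992
(5,5): OLD=4184848617358821111/144115188075855872 → NEW=0, ERR=4184848617358821111/144115188075855872
Output grid:
  Row 0: ...#.#  (4 black, running=4)
  Row 1: #.#...  (4 black, running=8)
  Row 2: ...#.#  (4 black, running=12)
  Row 3: .#.#..  (4 black, running=16)
  Row 4: .#..#.  (4 black, running=20)
  Row 5: .#..#.  (4 black, running=24)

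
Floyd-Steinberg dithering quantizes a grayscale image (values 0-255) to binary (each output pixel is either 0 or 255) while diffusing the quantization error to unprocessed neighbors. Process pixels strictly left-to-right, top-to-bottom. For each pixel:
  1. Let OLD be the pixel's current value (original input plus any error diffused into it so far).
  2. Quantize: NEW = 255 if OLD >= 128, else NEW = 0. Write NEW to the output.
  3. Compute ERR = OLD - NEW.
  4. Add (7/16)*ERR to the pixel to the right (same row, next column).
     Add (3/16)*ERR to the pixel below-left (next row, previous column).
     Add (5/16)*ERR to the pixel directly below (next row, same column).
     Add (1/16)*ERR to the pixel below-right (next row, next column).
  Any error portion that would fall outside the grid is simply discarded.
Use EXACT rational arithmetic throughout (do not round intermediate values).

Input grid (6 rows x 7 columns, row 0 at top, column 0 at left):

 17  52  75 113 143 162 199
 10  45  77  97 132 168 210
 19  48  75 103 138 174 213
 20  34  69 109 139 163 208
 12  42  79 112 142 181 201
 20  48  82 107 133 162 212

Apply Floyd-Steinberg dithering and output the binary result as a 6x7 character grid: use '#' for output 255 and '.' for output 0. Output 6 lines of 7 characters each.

(0,0): OLD=17 → NEW=0, ERR=17
(0,1): OLD=951/16 → NEW=0, ERR=951/16
(0,2): OLD=25857/256 → NEW=0, ERR=25857/256
(0,3): OLD=643847/4096 → NEW=255, ERR=-400633/4096
(0,4): OLD=6567217/65536 → NEW=0, ERR=6567217/65536
(0,5): OLD=215839831/1048576 → NEW=255, ERR=-51547049/1048576
(0,6): OLD=2977836641/16777216 → NEW=255, ERR=-1300353439/16777216
(1,0): OLD=6773/256 → NEW=0, ERR=6773/256
(1,1): OLD=194867/2048 → NEW=0, ERR=194867/2048
(1,2): OLD=8884527/65536 → NEW=255, ERR=-7827153/65536
(1,3): OLD=10298051/262144 → NEW=0, ERR=10298051/262144
(1,4): OLD=2771112105/16777216 → NEW=255, ERR=-1507077975/16777216
(1,5): OLD=14101997049/134217728 → NEW=0, ERR=14101997049/134217728
(1,6): OLD=491073385591/2147483648 → NEW=255, ERR=-56534944649/2147483648
(2,0): OLD=1478113/32768 → NEW=0, ERR=1478113/32768
(2,1): OLD=80456379/1048576 → NEW=0, ERR=80456379/1048576
(2,2): OLD=1418662129/16777216 → NEW=0, ERR=1418662129/16777216
(2,3): OLD=17174939049/134217728 → NEW=0, ERR=17174939049/134217728
(2,4): OLD=201936395513/1073741824 → NEW=255, ERR=-71867769607/1073741824
(2,5): OLD=5738094650707/34359738368 → NEW=255, ERR=-3023638633133/34359738368
(2,6): OLD=95019833598837/549755813888 → NEW=255, ERR=-45167898942603/549755813888
(3,0): OLD=813411537/16777216 → NEW=0, ERR=813411537/16777216
(3,1): OLD=13134988413/134217728 → NEW=0, ERR=13134988413/134217728
(3,2): OLD=179345504711/1073741824 → NEW=255, ERR=-94458660409/1073741824
(3,3): OLD=443395936897/4294967296 → NEW=0, ERR=443395936897/4294967296
(3,4): OLD=85073255956689/549755813888 → NEW=255, ERR=-55114476584751/549755813888
(3,5): OLD=316885370504707/4398046511104 → NEW=0, ERR=316885370504707/4398046511104
(3,6): OLD=14661154679741917/70368744177664 → NEW=255, ERR=-3282875085562403/70368744177664
(4,0): OLD=97711230495/2147483648 → NEW=0, ERR=97711230495/2147483648
(4,1): OLD=2715251412243/34359738368 → NEW=0, ERR=2715251412243/34359738368
(4,2): OLD=61328143036669/549755813888 → NEW=0, ERR=61328143036669/549755813888
(4,3): OLD=742263277737199/4398046511104 → NEW=255, ERR=-379238582594321/4398046511104
(4,4): OLD=3268903041287325/35184372088832 → NEW=0, ERR=3268903041287325/35184372088832
(4,5): OLD=258000077097378717/1125899906842624 → NEW=255, ERR=-29104399147490403/1125899906842624
(4,6): OLD=3235655954377658715/18014398509481984 → NEW=255, ERR=-1358015665540247205/18014398509481984
(5,0): OLD=26957768954089/549755813888 → NEW=0, ERR=26957768954089/549755813888
(5,1): OLD=518567732420387/4398046511104 → NEW=0, ERR=518567732420387/4398046511104
(5,2): OLD=5531586651981029/35184372088832 → NEW=255, ERR=-3440428230671131/35184372088832
(5,3): OLD=17357407187909209/281474976710656 → NEW=0, ERR=17357407187909209/281474976710656
(5,4): OLD=3220548615041916339/18014398509481984 → NEW=255, ERR=-1373123004875989581/18014398509481984
(5,5): OLD=16176369665582256003/144115188075855872 → NEW=0, ERR=16176369665582256003/144115188075855872
(5,6): OLD=544027315899890250061/2305843009213693952 → NEW=255, ERR=-43962651449601707699/2305843009213693952
Row 0: ...#.##
Row 1: ..#.#.#
Row 2: ....###
Row 3: ..#.#.#
Row 4: ...#.##
Row 5: ..#.#.#

Answer: ...#.##
..#.#.#
....###
..#.#.#
...#.##
..#.#.#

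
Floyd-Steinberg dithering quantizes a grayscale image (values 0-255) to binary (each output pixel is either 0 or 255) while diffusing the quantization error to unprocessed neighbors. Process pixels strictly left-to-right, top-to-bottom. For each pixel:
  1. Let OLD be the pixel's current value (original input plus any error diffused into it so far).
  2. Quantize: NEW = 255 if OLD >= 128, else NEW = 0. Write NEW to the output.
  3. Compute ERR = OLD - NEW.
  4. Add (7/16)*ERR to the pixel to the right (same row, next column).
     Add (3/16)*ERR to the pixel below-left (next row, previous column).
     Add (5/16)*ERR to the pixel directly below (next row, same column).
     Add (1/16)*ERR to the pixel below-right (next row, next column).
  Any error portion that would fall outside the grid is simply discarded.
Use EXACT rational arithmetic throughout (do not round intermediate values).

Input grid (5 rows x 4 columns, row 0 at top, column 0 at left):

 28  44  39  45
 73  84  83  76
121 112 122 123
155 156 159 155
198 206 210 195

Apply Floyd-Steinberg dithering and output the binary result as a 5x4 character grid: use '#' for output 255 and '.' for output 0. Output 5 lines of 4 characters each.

Answer: ....
.#.#
#.#.
.#.#
####

Derivation:
(0,0): OLD=28 → NEW=0, ERR=28
(0,1): OLD=225/4 → NEW=0, ERR=225/4
(0,2): OLD=4071/64 → NEW=0, ERR=4071/64
(0,3): OLD=74577/1024 → NEW=0, ERR=74577/1024
(1,0): OLD=5907/64 → NEW=0, ERR=5907/64
(1,1): OLD=79685/512 → NEW=255, ERR=-50875/512
(1,2): OLD=1254633/16384 → NEW=0, ERR=1254633/16384
(1,3): OLD=35713711/262144 → NEW=255, ERR=-31133009/262144
(2,0): OLD=1074887/8192 → NEW=255, ERR=-1014073/8192
(2,1): OLD=12299197/262144 → NEW=0, ERR=12299197/262144
(2,2): OLD=72340385/524288 → NEW=255, ERR=-61353055/524288
(2,3): OLD=331145565/8388608 → NEW=0, ERR=331145565/8388608
(3,0): OLD=524763031/4194304 → NEW=0, ERR=524763031/4194304
(3,1): OLD=13134581065/67108864 → NEW=255, ERR=-3978179255/67108864
(3,2): OLD=114707828023/1073741824 → NEW=0, ERR=114707828023/1073741824
(3,3): OLD=3552116624641/17179869184 → NEW=255, ERR=-828750017279/17179869184
(4,0): OLD=242647385867/1073741824 → NEW=255, ERR=-31156779253/1073741824
(4,1): OLD=1740582038369/8589934592 → NEW=255, ERR=-449851282591/8589934592
(4,2): OLD=57098404802689/274877906944 → NEW=255, ERR=-12995461468031/274877906944
(4,3): OLD=729716041980631/4398046511104 → NEW=255, ERR=-391785818350889/4398046511104
Row 0: ....
Row 1: .#.#
Row 2: #.#.
Row 3: .#.#
Row 4: ####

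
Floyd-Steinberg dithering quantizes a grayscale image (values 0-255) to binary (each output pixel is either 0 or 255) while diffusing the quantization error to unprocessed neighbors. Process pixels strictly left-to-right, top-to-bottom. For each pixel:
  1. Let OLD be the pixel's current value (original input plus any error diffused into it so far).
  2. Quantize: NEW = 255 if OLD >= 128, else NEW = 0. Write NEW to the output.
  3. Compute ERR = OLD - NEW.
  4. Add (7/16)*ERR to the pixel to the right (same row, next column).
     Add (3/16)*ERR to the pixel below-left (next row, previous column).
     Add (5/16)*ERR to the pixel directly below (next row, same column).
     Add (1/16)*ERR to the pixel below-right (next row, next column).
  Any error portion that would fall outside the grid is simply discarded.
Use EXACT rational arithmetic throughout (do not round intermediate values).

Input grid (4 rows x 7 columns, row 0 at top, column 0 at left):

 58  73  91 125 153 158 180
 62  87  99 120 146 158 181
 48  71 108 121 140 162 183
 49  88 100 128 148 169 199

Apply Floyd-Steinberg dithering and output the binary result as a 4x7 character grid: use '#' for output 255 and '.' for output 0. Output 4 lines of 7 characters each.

Answer: ..#.#.#
.#.#.##
...#.##
.#.##.#

Derivation:
(0,0): OLD=58 → NEW=0, ERR=58
(0,1): OLD=787/8 → NEW=0, ERR=787/8
(0,2): OLD=17157/128 → NEW=255, ERR=-15483/128
(0,3): OLD=147619/2048 → NEW=0, ERR=147619/2048
(0,4): OLD=6046837/32768 → NEW=255, ERR=-2309003/32768
(0,5): OLD=66674483/524288 → NEW=0, ERR=66674483/524288
(0,6): OLD=1976670821/8388608 → NEW=255, ERR=-162424219/8388608
(1,0): OLD=12617/128 → NEW=0, ERR=12617/128
(1,1): OLD=145215/1024 → NEW=255, ERR=-115905/1024
(1,2): OLD=1027051/32768 → NEW=0, ERR=1027051/32768
(1,3): OLD=17755695/131072 → NEW=255, ERR=-15667665/131072
(1,4): OLD=839135821/8388608 → NEW=0, ERR=839135821/8388608
(1,5): OLD=15667966493/67108864 → NEW=255, ERR=-1444793827/67108864
(1,6): OLD=186271078419/1073741824 → NEW=255, ERR=-87533086701/1073741824
(2,0): OLD=943397/16384 → NEW=0, ERR=943397/16384
(2,1): OLD=38198311/524288 → NEW=0, ERR=38198311/524288
(2,2): OLD=1008166581/8388608 → NEW=0, ERR=1008166581/8388608
(2,3): OLD=10532095437/67108864 → NEW=255, ERR=-6580664883/67108864
(2,4): OLD=62734204029/536870912 → NEW=0, ERR=62734204029/536870912
(2,5): OLD=3390644283039/17179869184 → NEW=255, ERR=-990222358881/17179869184
(2,6): OLD=35998586302793/274877906944 → NEW=255, ERR=-34095279967927/274877906944
(3,0): OLD=676580245/8388608 → NEW=0, ERR=676580245/8388608
(3,1): OLD=11555302833/67108864 → NEW=255, ERR=-5557457487/67108864
(3,2): OLD=46973016195/536870912 → NEW=0, ERR=46973016195/536870912
(3,3): OLD=354455354773/2147483648 → NEW=255, ERR=-193152975467/2147483648
(3,4): OLD=35247518959509/274877906944 → NEW=255, ERR=-34846347311211/274877906944
(3,5): OLD=174980856523343/2199023255552 → NEW=0, ERR=174980856523343/2199023255552
(3,6): OLD=6735996380687121/35184372088832 → NEW=255, ERR=-2236018501965039/35184372088832
Row 0: ..#.#.#
Row 1: .#.#.##
Row 2: ...#.##
Row 3: .#.##.#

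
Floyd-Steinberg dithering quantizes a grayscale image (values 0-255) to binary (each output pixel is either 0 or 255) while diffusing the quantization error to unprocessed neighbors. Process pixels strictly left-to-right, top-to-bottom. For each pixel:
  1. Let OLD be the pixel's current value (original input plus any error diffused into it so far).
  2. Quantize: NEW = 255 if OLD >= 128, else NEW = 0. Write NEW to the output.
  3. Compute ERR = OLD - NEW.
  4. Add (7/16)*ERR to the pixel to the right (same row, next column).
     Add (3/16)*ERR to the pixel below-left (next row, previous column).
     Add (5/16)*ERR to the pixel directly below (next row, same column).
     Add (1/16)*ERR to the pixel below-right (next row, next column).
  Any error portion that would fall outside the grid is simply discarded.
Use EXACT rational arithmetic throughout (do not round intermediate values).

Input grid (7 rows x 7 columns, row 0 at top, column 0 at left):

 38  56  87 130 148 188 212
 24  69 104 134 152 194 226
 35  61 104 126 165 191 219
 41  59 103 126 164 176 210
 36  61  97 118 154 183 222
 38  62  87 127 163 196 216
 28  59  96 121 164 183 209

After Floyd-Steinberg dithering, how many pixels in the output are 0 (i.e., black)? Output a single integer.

Answer: 24

Derivation:
(0,0): OLD=38 → NEW=0, ERR=38
(0,1): OLD=581/8 → NEW=0, ERR=581/8
(0,2): OLD=15203/128 → NEW=0, ERR=15203/128
(0,3): OLD=372661/2048 → NEW=255, ERR=-149579/2048
(0,4): OLD=3802611/32768 → NEW=0, ERR=3802611/32768
(0,5): OLD=125184421/524288 → NEW=255, ERR=-8509019/524288
(0,6): OLD=1718821763/8388608 → NEW=255, ERR=-420273277/8388608
(1,0): OLD=6335/128 → NEW=0, ERR=6335/128
(1,1): OLD=141305/1024 → NEW=255, ERR=-119815/1024
(1,2): OLD=2646701/32768 → NEW=0, ERR=2646701/32768
(1,3): OLD=23028745/131072 → NEW=255, ERR=-10394615/131072
(1,4): OLD=1224408795/8388608 → NEW=255, ERR=-914686245/8388608
(1,5): OLD=9333681291/67108864 → NEW=255, ERR=-7779079029/67108864
(1,6): OLD=170312013509/1073741824 → NEW=255, ERR=-103492151611/1073741824
(2,0): OLD=467395/16384 → NEW=0, ERR=467395/16384
(2,1): OLD=28916561/524288 → NEW=0, ERR=28916561/524288
(2,2): OLD=1100486579/8388608 → NEW=255, ERR=-1038608461/8388608
(2,3): OLD=2124197211/67108864 → NEW=0, ERR=2124197211/67108864
(2,4): OLD=63395025835/536870912 → NEW=0, ERR=63395025835/536870912
(2,5): OLD=3119002759321/17179869184 → NEW=255, ERR=-1261863882599/17179869184
(2,6): OLD=41094398082239/274877906944 → NEW=255, ERR=-28999468188481/274877906944
(3,0): OLD=505465811/8388608 → NEW=0, ERR=505465811/8388608
(3,1): OLD=5446956183/67108864 → NEW=0, ERR=5446956183/67108864
(3,2): OLD=58626837077/536870912 → NEW=0, ERR=58626837077/536870912
(3,3): OLD=425350410643/2147483648 → NEW=255, ERR=-122257919597/2147483648
(3,4): OLD=45134940213203/274877906944 → NEW=255, ERR=-24958926057517/274877906944
(3,5): OLD=221927220802921/2199023255552 → NEW=0, ERR=221927220802921/2199023255552
(3,6): OLD=7620711379763255/35184372088832 → NEW=255, ERR=-1351303502888905/35184372088832
(4,0): OLD=75214206653/1073741824 → NEW=0, ERR=75214206653/1073741824
(4,1): OLD=2426688607705/17179869184 → NEW=255, ERR=-1954178034215/17179869184
(4,2): OLD=20824435378903/274877906944 → NEW=0, ERR=20824435378903/274877906944
(4,3): OLD=270817814915693/2199023255552 → NEW=0, ERR=270817814915693/2199023255552
(4,4): OLD=3428175258265367/17592186044416 → NEW=255, ERR=-1057832183060713/17592186044416
(4,5): OLD=98715715533454903/562949953421312 → NEW=255, ERR=-44836522588979657/562949953421312
(4,6): OLD=1634451664724078001/9007199254740992 → NEW=255, ERR=-662384145234874959/9007199254740992
(5,0): OLD=10599962893467/274877906944 → NEW=0, ERR=10599962893467/274877906944
(5,1): OLD=136136262122697/2199023255552 → NEW=0, ERR=136136262122697/2199023255552
(5,2): OLD=2704645139055471/17592186044416 → NEW=255, ERR=-1781362302270609/17592186044416
(5,3): OLD=16134882919027211/140737488355328 → NEW=0, ERR=16134882919027211/140737488355328
(5,4): OLD=1685516843817307961/9007199254740992 → NEW=255, ERR=-611318966141644999/9007199254740992
(5,5): OLD=8925829889663076713/72057594037927936 → NEW=0, ERR=8925829889663076713/72057594037927936
(5,6): OLD=279277413521936089351/1152921504606846976 → NEW=255, ERR=-14717570152809889529/1152921504606846976
(6,0): OLD=1817569720594067/35184372088832 → NEW=0, ERR=1817569720594067/35184372088832
(6,1): OLD=47496557702571759/562949953421312 → NEW=0, ERR=47496557702571759/562949953421312
(6,2): OLD=1140618542141577069/9007199254740992 → NEW=0, ERR=1140618542141577069/9007199254740992
(6,3): OLD=13919707844535410355/72057594037927936 → NEW=255, ERR=-4454978635136213325/72057594037927936
(6,4): OLD=21060008423429346625/144115188075855872 → NEW=255, ERR=-15689364535913900735/144115188075855872
(6,5): OLD=3088814604526155413149/18446744073709551616 → NEW=255, ERR=-1615105134269780248931/18446744073709551616
(6,6): OLD=51487783082125235337595/295147905179352825856 → NEW=255, ERR=-23774932738609735255685/295147905179352825856
Output grid:
  Row 0: ...#.##  (4 black, running=4)
  Row 1: .#.####  (2 black, running=6)
  Row 2: ..#..##  (4 black, running=10)
  Row 3: ...##.#  (4 black, running=14)
  Row 4: .#..###  (3 black, running=17)
  Row 5: ..#.#.#  (4 black, running=21)
  Row 6: ...####  (3 black, running=24)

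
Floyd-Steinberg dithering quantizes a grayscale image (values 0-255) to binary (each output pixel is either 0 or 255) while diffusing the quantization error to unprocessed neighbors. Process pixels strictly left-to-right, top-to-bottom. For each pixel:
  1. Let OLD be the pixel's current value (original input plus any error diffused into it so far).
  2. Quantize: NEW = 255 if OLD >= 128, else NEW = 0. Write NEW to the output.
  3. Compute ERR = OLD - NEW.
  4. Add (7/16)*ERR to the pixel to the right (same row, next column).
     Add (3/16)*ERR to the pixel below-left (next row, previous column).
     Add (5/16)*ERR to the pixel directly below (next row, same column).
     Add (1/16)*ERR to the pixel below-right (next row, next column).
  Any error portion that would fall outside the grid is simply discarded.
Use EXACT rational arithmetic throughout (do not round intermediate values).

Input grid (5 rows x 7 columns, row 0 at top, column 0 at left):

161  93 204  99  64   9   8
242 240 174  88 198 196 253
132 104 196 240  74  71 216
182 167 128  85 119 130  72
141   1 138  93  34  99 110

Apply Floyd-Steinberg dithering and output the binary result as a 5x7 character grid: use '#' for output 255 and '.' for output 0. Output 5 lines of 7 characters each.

(0,0): OLD=161 → NEW=255, ERR=-94
(0,1): OLD=415/8 → NEW=0, ERR=415/8
(0,2): OLD=29017/128 → NEW=255, ERR=-3623/128
(0,3): OLD=177391/2048 → NEW=0, ERR=177391/2048
(0,4): OLD=3338889/32768 → NEW=0, ERR=3338889/32768
(0,5): OLD=28090815/524288 → NEW=0, ERR=28090815/524288
(0,6): OLD=263744569/8388608 → NEW=0, ERR=263744569/8388608
(1,0): OLD=28461/128 → NEW=255, ERR=-4179/128
(1,1): OLD=236283/1024 → NEW=255, ERR=-24837/1024
(1,2): OLD=5702487/32768 → NEW=255, ERR=-2653353/32768
(1,3): OLD=12711083/131072 → NEW=0, ERR=12711083/131072
(1,4): OLD=2413650369/8388608 → NEW=255, ERR=274555329/8388608
(1,5): OLD=16060908241/67108864 → NEW=255, ERR=-1051852079/67108864
(1,6): OLD=278439123999/1073741824 → NEW=255, ERR=4634958879/1073741824
(2,0): OLD=1921017/16384 → NEW=0, ERR=1921017/16384
(2,1): OLD=68416387/524288 → NEW=255, ERR=-65277053/524288
(2,2): OLD=1114776009/8388608 → NEW=255, ERR=-1024319031/8388608
(2,3): OLD=14626987841/67108864 → NEW=255, ERR=-2485772479/67108864
(2,4): OLD=38195609521/536870912 → NEW=0, ERR=38195609521/536870912
(2,5): OLD=1719409037787/17179869184 → NEW=0, ERR=1719409037787/17179869184
(2,6): OLD=71511013742509/274877906944 → NEW=255, ERR=1417147471789/274877906944
(3,0): OLD=1638258217/8388608 → NEW=255, ERR=-500836823/8388608
(3,1): OLD=5798471093/67108864 → NEW=0, ERR=5798471093/67108864
(3,2): OLD=60621354831/536870912 → NEW=0, ERR=60621354831/536870912
(3,3): OLD=276023358889/2147483648 → NEW=255, ERR=-271584971351/2147483648
(3,4): OLD=28134879412777/274877906944 → NEW=0, ERR=28134879412777/274877906944
(3,5): OLD=465025259923019/2199023255552 → NEW=255, ERR=-95725670242741/2199023255552
(3,6): OLD=2139965354405013/35184372088832 → NEW=0, ERR=2139965354405013/35184372088832
(4,0): OLD=148759537543/1073741824 → NEW=255, ERR=-125044627577/1073741824
(4,1): OLD=-94633820773/17179869184 → NEW=0, ERR=-94633820773/17179869184
(4,2): OLD=41936500473205/274877906944 → NEW=255, ERR=-28157365797515/274877906944
(4,3): OLD=76772577598615/2199023255552 → NEW=0, ERR=76772577598615/2199023255552
(4,4): OLD=1146895924665013/17592186044416 → NEW=0, ERR=1146895924665013/17592186044416
(4,5): OLD=74151695342651285/562949953421312 → NEW=255, ERR=-69400542779783275/562949953421312
(4,6): OLD=651679575333285539/9007199254740992 → NEW=0, ERR=651679575333285539/9007199254740992
Row 0: #.#....
Row 1: ###.###
Row 2: .###..#
Row 3: #..#.#.
Row 4: #.#..#.

Answer: #.#....
###.###
.###..#
#..#.#.
#.#..#.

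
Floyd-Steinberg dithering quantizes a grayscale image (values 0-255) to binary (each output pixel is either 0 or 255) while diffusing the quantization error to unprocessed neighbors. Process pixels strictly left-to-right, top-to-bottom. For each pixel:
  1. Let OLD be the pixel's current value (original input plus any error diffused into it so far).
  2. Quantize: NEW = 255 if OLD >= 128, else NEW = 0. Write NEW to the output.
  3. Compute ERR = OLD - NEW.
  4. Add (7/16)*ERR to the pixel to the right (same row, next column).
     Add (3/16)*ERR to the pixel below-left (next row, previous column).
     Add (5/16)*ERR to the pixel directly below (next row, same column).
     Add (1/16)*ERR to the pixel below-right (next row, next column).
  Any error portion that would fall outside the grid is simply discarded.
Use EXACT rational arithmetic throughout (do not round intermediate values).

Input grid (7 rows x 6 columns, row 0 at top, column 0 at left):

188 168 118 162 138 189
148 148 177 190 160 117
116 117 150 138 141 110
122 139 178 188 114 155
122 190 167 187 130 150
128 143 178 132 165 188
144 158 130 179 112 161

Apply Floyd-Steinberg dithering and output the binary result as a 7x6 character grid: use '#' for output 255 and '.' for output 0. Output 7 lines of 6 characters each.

(0,0): OLD=188 → NEW=255, ERR=-67
(0,1): OLD=2219/16 → NEW=255, ERR=-1861/16
(0,2): OLD=17181/256 → NEW=0, ERR=17181/256
(0,3): OLD=783819/4096 → NEW=255, ERR=-260661/4096
(0,4): OLD=7219341/65536 → NEW=0, ERR=7219341/65536
(0,5): OLD=248716251/1048576 → NEW=255, ERR=-18670629/1048576
(1,0): OLD=26945/256 → NEW=0, ERR=26945/256
(1,1): OLD=340167/2048 → NEW=255, ERR=-182073/2048
(1,2): OLD=9166931/65536 → NEW=255, ERR=-7544749/65536
(1,3): OLD=37904919/262144 → NEW=255, ERR=-28941801/262144
(1,4): OLD=2328790309/16777216 → NEW=255, ERR=-1949399771/16777216
(1,5): OLD=18115650931/268435456 → NEW=0, ERR=18115650931/268435456
(2,0): OLD=4332669/32768 → NEW=255, ERR=-4023171/32768
(2,1): OLD=21490991/1048576 → NEW=0, ERR=21490991/1048576
(2,2): OLD=1622916429/16777216 → NEW=0, ERR=1622916429/16777216
(2,3): OLD=15681738277/134217728 → NEW=0, ERR=15681738277/134217728
(2,4): OLD=693893291503/4294967296 → NEW=255, ERR=-401323368977/4294967296
(2,5): OLD=5700084591225/68719476736 → NEW=0, ERR=5700084591225/68719476736
(3,0): OLD=1467585965/16777216 → NEW=0, ERR=1467585965/16777216
(3,1): OLD=26056897577/134217728 → NEW=255, ERR=-8168623063/134217728
(3,2): OLD=219892223371/1073741824 → NEW=255, ERR=-53911941749/1073741824
(3,3): OLD=13130301880609/68719476736 → NEW=255, ERR=-4393164687071/68719476736
(3,4): OLD=43807803505153/549755813888 → NEW=0, ERR=43807803505153/549755813888
(3,5): OLD=1846683035398255/8796093022208 → NEW=255, ERR=-396320685264785/8796093022208
(4,0): OLD=296190574467/2147483648 → NEW=255, ERR=-251417755773/2147483648
(4,1): OLD=3979315507495/34359738368 → NEW=0, ERR=3979315507495/34359738368
(4,2): OLD=204715208514373/1099511627776 → NEW=255, ERR=-75660256568507/1099511627776
(4,3): OLD=2616304812040505/17592186044416 → NEW=255, ERR=-1869702629285575/17592186044416
(4,4): OLD=27010502856731849/281474976710656 → NEW=0, ERR=27010502856731849/281474976710656
(4,5): OLD=823631749854970079/4503599627370496 → NEW=255, ERR=-324786155124506401/4503599627370496
(5,0): OLD=62193270238309/549755813888 → NEW=0, ERR=62193270238309/549755813888
(5,1): OLD=3667372208225717/17592186044416 → NEW=255, ERR=-818635233100363/17592186044416
(5,2): OLD=17373790174647191/140737488355328 → NEW=0, ERR=17373790174647191/140737488355328
(5,3): OLD=749794485803777901/4503599627370496 → NEW=255, ERR=-398623419175698579/4503599627370496
(5,4): OLD=1225872121512017613/9007199254740992 → NEW=255, ERR=-1070963688446935347/9007199254740992
(5,5): OLD=17213384079302711665/144115188075855872 → NEW=0, ERR=17213384079302711665/144115188075855872
(6,0): OLD=48027414185162815/281474976710656 → NEW=255, ERR=-23748704876054465/281474976710656
(6,1): OLD=615922683754025427/4503599627370496 → NEW=255, ERR=-532495221225451053/4503599627370496
(6,2): OLD=1753596556773809051/18014398509481984 → NEW=0, ERR=1753596556773809051/18014398509481984
(6,3): OLD=51694007856732322319/288230376151711744 → NEW=255, ERR=-21804738061954172401/288230376151711744
(6,4): OLD=270289883127250143855/4611686018427387904 → NEW=0, ERR=270289883127250143855/4611686018427387904
(6,5): OLD=15977540409563305216425/73786976294838206464 → NEW=255, ERR=-2838138545620437431895/73786976294838206464
Row 0: ##.#.#
Row 1: .####.
Row 2: #...#.
Row 3: .###.#
Row 4: #.##.#
Row 5: .#.##.
Row 6: ##.#.#

Answer: ##.#.#
.####.
#...#.
.###.#
#.##.#
.#.##.
##.#.#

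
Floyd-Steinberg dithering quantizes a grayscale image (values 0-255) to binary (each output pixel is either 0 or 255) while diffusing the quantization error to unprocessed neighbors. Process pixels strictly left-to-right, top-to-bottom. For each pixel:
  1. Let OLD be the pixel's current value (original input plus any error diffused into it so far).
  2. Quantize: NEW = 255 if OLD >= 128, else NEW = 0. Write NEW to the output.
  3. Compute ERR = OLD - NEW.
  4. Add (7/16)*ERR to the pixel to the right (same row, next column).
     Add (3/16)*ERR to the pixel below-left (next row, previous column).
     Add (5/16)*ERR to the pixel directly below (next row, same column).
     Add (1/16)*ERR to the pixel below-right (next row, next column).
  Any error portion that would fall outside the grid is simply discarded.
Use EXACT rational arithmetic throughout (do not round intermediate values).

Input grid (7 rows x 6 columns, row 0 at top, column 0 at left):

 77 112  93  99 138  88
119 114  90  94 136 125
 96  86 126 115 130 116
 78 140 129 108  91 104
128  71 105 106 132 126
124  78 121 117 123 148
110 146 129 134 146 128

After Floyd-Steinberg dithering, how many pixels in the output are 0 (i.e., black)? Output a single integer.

(0,0): OLD=77 → NEW=0, ERR=77
(0,1): OLD=2331/16 → NEW=255, ERR=-1749/16
(0,2): OLD=11565/256 → NEW=0, ERR=11565/256
(0,3): OLD=486459/4096 → NEW=0, ERR=486459/4096
(0,4): OLD=12449181/65536 → NEW=255, ERR=-4262499/65536
(0,5): OLD=62437195/1048576 → NEW=0, ERR=62437195/1048576
(1,0): OLD=31377/256 → NEW=0, ERR=31377/256
(1,1): OLD=300535/2048 → NEW=255, ERR=-221705/2048
(1,2): OLD=4731203/65536 → NEW=0, ERR=4731203/65536
(1,3): OLD=40193607/262144 → NEW=255, ERR=-26653113/262144
(1,4): OLD=1506259381/16777216 → NEW=0, ERR=1506259381/16777216
(1,5): OLD=48002023523/268435456 → NEW=255, ERR=-20449017757/268435456
(2,0): OLD=3735693/32768 → NEW=0, ERR=3735693/32768
(2,1): OLD=129230559/1048576 → NEW=0, ERR=129230559/1048576
(2,2): OLD=2963689053/16777216 → NEW=255, ERR=-1314501027/16777216
(2,3): OLD=9434770101/134217728 → NEW=0, ERR=9434770101/134217728
(2,4): OLD=722293439391/4294967296 → NEW=255, ERR=-372923221089/4294967296
(2,5): OLD=4110677734729/68719476736 → NEW=0, ERR=4110677734729/68719476736
(3,0): OLD=2294025405/16777216 → NEW=255, ERR=-1984164675/16777216
(3,1): OLD=15999713785/134217728 → NEW=0, ERR=15999713785/134217728
(3,2): OLD=190644583931/1073741824 → NEW=255, ERR=-83159581189/1073741824
(3,3): OLD=5147516504177/68719476736 → NEW=0, ERR=5147516504177/68719476736
(3,4): OLD=61708475732817/549755813888 → NEW=0, ERR=61708475732817/549755813888
(3,5): OLD=1463445941529119/8796093022208 → NEW=255, ERR=-779557779133921/8796093022208
(4,0): OLD=243510461299/2147483648 → NEW=0, ERR=243510461299/2147483648
(4,1): OLD=4671161190487/34359738368 → NEW=255, ERR=-4090572093353/34359738368
(4,2): OLD=55204048599509/1099511627776 → NEW=0, ERR=55204048599509/1099511627776
(4,3): OLD=2948096824498185/17592186044416 → NEW=255, ERR=-1537910616827895/17592186044416
(4,4): OLD=32903096275527833/281474976710656 → NEW=0, ERR=32903096275527833/281474976710656
(4,5): OLD=704640721891152271/4503599627370496 → NEW=255, ERR=-443777183088324209/4503599627370496
(5,0): OLD=75378841545973/549755813888 → NEW=255, ERR=-64808890995467/549755813888
(5,1): OLD=100664004575045/17592186044416 → NEW=0, ERR=100664004575045/17592186044416
(5,2): OLD=16235669669847495/140737488355328 → NEW=0, ERR=16235669669847495/140737488355328
(5,3): OLD=744029207702039165/4503599627370496 → NEW=255, ERR=-404388697277437315/4503599627370496
(5,4): OLD=867446777574048477/9007199254740992 → NEW=0, ERR=867446777574048477/9007199254740992
(5,5): OLD=24016302528178656961/144115188075855872 → NEW=255, ERR=-12733070431164590399/144115188075855872
(6,0): OLD=20894816892622575/281474976710656 → NEW=0, ERR=20894816892622575/281474976710656
(6,1): OLD=876074250039859907/4503599627370496 → NEW=255, ERR=-272343654939616573/4503599627370496
(6,2): OLD=2199833771707471627/18014398509481984 → NEW=0, ERR=2199833771707471627/18014398509481984
(6,3): OLD=53216779243917699007/288230376151711744 → NEW=255, ERR=-20281966674768795713/288230376151711744
(6,4): OLD=567844577166121289759/4611686018427387904 → NEW=0, ERR=567844577166121289759/4611686018427387904
(6,5): OLD=11826486487033717812089/73786976294838206464 → NEW=255, ERR=-6989192468150024836231/73786976294838206464
Output grid:
  Row 0: .#..#.  (4 black, running=4)
  Row 1: .#.#.#  (3 black, running=7)
  Row 2: ..#.#.  (4 black, running=11)
  Row 3: #.#..#  (3 black, running=14)
  Row 4: .#.#.#  (3 black, running=17)
  Row 5: #..#.#  (3 black, running=20)
  Row 6: .#.#.#  (3 black, running=23)

Answer: 23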